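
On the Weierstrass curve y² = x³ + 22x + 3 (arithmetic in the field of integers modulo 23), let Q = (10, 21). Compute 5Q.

(6, 12)

Repeated addition: build up to 5Q.
2Q: tangent at (10, 21): λ = (3·10² + 22)/(2·21) ≡ 0/19. 19⁻¹ ≡ 17 (mod 23) since 19·17 = 323 ≡ 1, so λ ≡ 0·17 ≡ 0.
  x = λ² - 10 - 10 = 0 - 20 ≡ 3; y = λ·(10 - 3) - 21 ≡ 2. → (3, 2)
3Q: (3, 2) + (10, 21). λ = (21 - 2)/(10 - 3) ≡ 19/7 mod 23. 7⁻¹ ≡ 10 (mod 23), so λ ≡ 6.
  x = λ² - 3 - 10 = 36 - 13 ≡ 0; y = λ·(3 - 0) - 2 ≡ 16. → (0, 16)
4Q: (0, 16) + (10, 21). λ = (21 - 16)/(10 - 0) ≡ 5/10 mod 23. 10⁻¹ ≡ 7 (mod 23), so λ ≡ 12.
  x = λ² - 0 - 10 = 144 - 10 ≡ 19; y = λ·(0 - 19) - 16 ≡ 9. → (19, 9)
5Q: (19, 9) + (10, 21). λ = (21 - 9)/(10 - 19) ≡ 12/14 mod 23. 14⁻¹ ≡ 5 (mod 23) since 14·5 = 70 ≡ 1, so λ ≡ 14.
  x = λ² - 19 - 10 = 196 - 29 ≡ 6; y = λ·(19 - 6) - 9 ≡ 12. → (6, 12)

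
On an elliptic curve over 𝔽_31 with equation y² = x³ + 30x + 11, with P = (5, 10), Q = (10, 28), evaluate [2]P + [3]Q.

First 2P:
Repeated addition: build up to 2P.
2P: tangent at (5, 10): λ = (3·5² + 30)/(2·10) ≡ 12/20. 20⁻¹ ≡ 14 (mod 31) since 20·14 = 280 ≡ 1, so λ ≡ 12·14 ≡ 13.
  x = λ² - 5 - 5 = 169 - 10 ≡ 4; y = λ·(5 - 4) - 10 ≡ 3. → (4, 3)
2P = (4, 3).
Next 3Q:
Repeated addition: build up to 3Q.
2Q: tangent at (10, 28): λ = (3·10² + 30)/(2·28) ≡ 20/25. 25⁻¹ ≡ 5 (mod 31), so λ ≡ 20·5 ≡ 7.
  x = λ² - 10 - 10 = 49 - 20 ≡ 29; y = λ·(10 - 29) - 28 ≡ 25. → (29, 25)
3Q: (29, 25) + (10, 28). λ = (28 - 25)/(10 - 29) ≡ 3/12 mod 31. 12⁻¹ ≡ 13 (mod 31), so λ ≡ 8.
  x = λ² - 29 - 10 = 64 - 39 ≡ 25; y = λ·(29 - 25) - 25 ≡ 7. → (25, 7)
3Q = (25, 7).
Finally 2P + 3Q:
(4, 3) + (25, 7). λ = (7 - 3)/(25 - 4) ≡ 4/21 mod 31. 21⁻¹ ≡ 3 (mod 31) since 21·3 = 63 ≡ 1, so λ ≡ 12.
  x = λ² - 4 - 25 = 144 - 29 ≡ 22; y = λ·(4 - 22) - 3 ≡ 29. → (22, 29)

(22, 29)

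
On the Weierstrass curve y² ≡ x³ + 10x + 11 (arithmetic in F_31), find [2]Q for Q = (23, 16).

(24, 30)

tangent at (23, 16): λ = (3·23² + 10)/(2·16) ≡ 16/1. 1⁻¹ ≡ 1 (mod 31), so λ ≡ 16·1 ≡ 16.
  x = λ² - 23 - 23 = 256 - 46 ≡ 24; y = λ·(23 - 24) - 16 ≡ 30. → (24, 30)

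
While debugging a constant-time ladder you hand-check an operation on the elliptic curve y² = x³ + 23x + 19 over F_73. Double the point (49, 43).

(29, 6)

tangent at (49, 43): λ = (3·49² + 23)/(2·43) ≡ 72/13. 13⁻¹ ≡ 45 (mod 73) since 13·45 = 585 ≡ 1, so λ ≡ 72·45 ≡ 28.
  x = λ² - 49 - 49 = 784 - 98 ≡ 29; y = λ·(49 - 29) - 43 ≡ 6. → (29, 6)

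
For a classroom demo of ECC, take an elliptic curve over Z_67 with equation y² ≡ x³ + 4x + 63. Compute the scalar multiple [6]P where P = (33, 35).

Repeated addition: build up to 6P.
2P: tangent at (33, 35): λ = (3·33² + 4)/(2·35) ≡ 55/3. 3⁻¹ ≡ 45 (mod 67), so λ ≡ 55·45 ≡ 63.
  x = λ² - 33 - 33 = 3969 - 66 ≡ 17; y = λ·(33 - 17) - 35 ≡ 35. → (17, 35)
3P: (17, 35) + (33, 35). λ = (35 - 35)/(33 - 17) ≡ 0/16 mod 67. 16⁻¹ ≡ 21 (mod 67), so λ ≡ 0.
  x = λ² - 17 - 33 = 0 - 50 ≡ 17; y = λ·(17 - 17) - 35 ≡ 32. → (17, 32)
4P: (17, 32) + (33, 35). λ = (35 - 32)/(33 - 17) ≡ 3/16 mod 67. 16⁻¹ ≡ 21 (mod 67) since 16·21 = 336 ≡ 1, so λ ≡ 63.
  x = λ² - 17 - 33 = 3969 - 50 ≡ 33; y = λ·(17 - 33) - 32 ≡ 32. → (33, 32)
5P: (33, 32) + (33, 35): same x and y₁ ≡ -y₂, so the sum is the point at infinity.
6P: the point at infinity + (33, 35) = (33, 35) (identity).

(33, 35)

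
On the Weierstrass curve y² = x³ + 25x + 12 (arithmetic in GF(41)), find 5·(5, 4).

(38, 22)

Write Q = (5, 4).
Double-and-add on 5 = (101)₂. Start with Q = (5, 4) for the leading 1-bit.
double: tangent at (5, 4): λ = (3·5² + 25)/(2·4) ≡ 18/8. 8⁻¹ ≡ 36 (mod 41), so λ ≡ 18·36 ≡ 33.
  x = λ² - 5 - 5 = 1089 - 10 ≡ 13; y = λ·(5 - 13) - 4 ≡ 19. → (13, 19)
double: tangent at (13, 19): λ = (3·13² + 25)/(2·19) ≡ 40/38. 38⁻¹ ≡ 27 (mod 41), so λ ≡ 40·27 ≡ 14.
  x = λ² - 13 - 13 = 196 - 26 ≡ 6; y = λ·(13 - 6) - 19 ≡ 38. → (6, 38)
add Q: (6, 38) + (5, 4). λ = (4 - 38)/(5 - 6) ≡ 7/40 mod 41. 40⁻¹ ≡ 40 (mod 41), so λ ≡ 34.
  x = λ² - 6 - 5 = 1156 - 11 ≡ 38; y = λ·(6 - 38) - 38 ≡ 22. → (38, 22)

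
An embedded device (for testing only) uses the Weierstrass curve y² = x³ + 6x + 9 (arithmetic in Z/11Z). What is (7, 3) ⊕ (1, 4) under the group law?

(7, 3) + (1, 4). λ = (4 - 3)/(1 - 7) ≡ 1/5 mod 11. 5⁻¹ ≡ 9 (mod 11), so λ ≡ 9.
  x = λ² - 7 - 1 = 81 - 8 ≡ 7; y = λ·(7 - 7) - 3 ≡ 8. → (7, 8)

(7, 8)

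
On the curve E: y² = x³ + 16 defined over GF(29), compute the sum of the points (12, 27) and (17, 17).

(4, 15)

(12, 27) + (17, 17). λ = (17 - 27)/(17 - 12) ≡ 19/5 mod 29. 5⁻¹ ≡ 6 (mod 29) since 5·6 = 30 ≡ 1, so λ ≡ 27.
  x = λ² - 12 - 17 = 729 - 29 ≡ 4; y = λ·(12 - 4) - 27 ≡ 15. → (4, 15)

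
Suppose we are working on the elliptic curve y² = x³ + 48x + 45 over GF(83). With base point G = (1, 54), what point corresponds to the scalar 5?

Repeated addition: build up to 5G.
2G: tangent at (1, 54): λ = (3·1² + 48)/(2·54) ≡ 51/25. 25⁻¹ ≡ 10 (mod 83) since 25·10 = 250 ≡ 1, so λ ≡ 51·10 ≡ 12.
  x = λ² - 1 - 1 = 144 - 2 ≡ 59; y = λ·(1 - 59) - 54 ≡ 80. → (59, 80)
3G: (59, 80) + (1, 54). λ = (54 - 80)/(1 - 59) ≡ 57/25 mod 83. 25⁻¹ ≡ 10 (mod 83), so λ ≡ 72.
  x = λ² - 59 - 1 = 5184 - 60 ≡ 61; y = λ·(59 - 61) - 80 ≡ 25. → (61, 25)
4G: (61, 25) + (1, 54). λ = (54 - 25)/(1 - 61) ≡ 29/23 mod 83. 23⁻¹ ≡ 65 (mod 83), so λ ≡ 59.
  x = λ² - 61 - 1 = 3481 - 62 ≡ 16; y = λ·(61 - 16) - 25 ≡ 57. → (16, 57)
5G: (16, 57) + (1, 54). λ = (54 - 57)/(1 - 16) ≡ 80/68 mod 83. 68⁻¹ ≡ 11 (mod 83) since 68·11 = 748 ≡ 1, so λ ≡ 50.
  x = λ² - 16 - 1 = 2500 - 17 ≡ 76; y = λ·(16 - 76) - 57 ≡ 14. → (76, 14)

(76, 14)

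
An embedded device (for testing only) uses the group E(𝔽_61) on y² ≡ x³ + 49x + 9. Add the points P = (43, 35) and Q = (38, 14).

(44, 34)

(43, 35) + (38, 14). λ = (14 - 35)/(38 - 43) ≡ 40/56 mod 61. 56⁻¹ ≡ 12 (mod 61), so λ ≡ 53.
  x = λ² - 43 - 38 = 2809 - 81 ≡ 44; y = λ·(43 - 44) - 35 ≡ 34. → (44, 34)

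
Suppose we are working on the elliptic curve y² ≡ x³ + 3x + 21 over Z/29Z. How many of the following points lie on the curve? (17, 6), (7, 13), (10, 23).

1

(17, 6): 6² ≡ 7, rhs ≡ 26 → off.
(7, 13): 13² ≡ 24, rhs ≡ 8 → off.
(10, 23): 23² ≡ 7, rhs ≡ 7 → on.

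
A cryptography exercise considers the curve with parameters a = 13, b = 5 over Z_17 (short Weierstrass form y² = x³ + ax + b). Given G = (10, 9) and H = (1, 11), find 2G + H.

(4, 6)

First 2G:
Repeated addition: build up to 2G.
2G: tangent at (10, 9): λ = (3·10² + 13)/(2·9) ≡ 7/1. 1⁻¹ ≡ 1 (mod 17), so λ ≡ 7·1 ≡ 7.
  x = λ² - 10 - 10 = 49 - 20 ≡ 12; y = λ·(10 - 12) - 9 ≡ 11. → (12, 11)
2G = (12, 11).
Finally 2G + H:
(12, 11) + (1, 11). λ = (11 - 11)/(1 - 12) ≡ 0/6 mod 17. 6⁻¹ ≡ 3 (mod 17), so λ ≡ 0.
  x = λ² - 12 - 1 = 0 - 13 ≡ 4; y = λ·(12 - 4) - 11 ≡ 6. → (4, 6)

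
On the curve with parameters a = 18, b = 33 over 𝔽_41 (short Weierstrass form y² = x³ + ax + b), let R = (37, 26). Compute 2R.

tangent at (37, 26): λ = (3·37² + 18)/(2·26) ≡ 25/11. 11⁻¹ ≡ 15 (mod 41), so λ ≡ 25·15 ≡ 6.
  x = λ² - 37 - 37 = 36 - 74 ≡ 3; y = λ·(37 - 3) - 26 ≡ 14. → (3, 14)

(3, 14)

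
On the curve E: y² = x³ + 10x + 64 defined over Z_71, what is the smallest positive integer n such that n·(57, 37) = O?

2P: tangent at (57, 37): λ = (3·57² + 10)/(2·37) ≡ 30/3. 3⁻¹ ≡ 24 (mod 71) since 3·24 = 72 ≡ 1, so λ ≡ 30·24 ≡ 10.
  x = λ² - 57 - 57 = 100 - 114 ≡ 57; y = λ·(57 - 57) - 37 ≡ 34. → (57, 34)
3P: (57, 34) + (57, 37): same x and y₁ ≡ -y₂, so the sum is O.
3P = O, so the order is 3.

3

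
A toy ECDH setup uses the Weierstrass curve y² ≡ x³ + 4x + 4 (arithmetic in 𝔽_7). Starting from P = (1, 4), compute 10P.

Repeated addition: build up to 10P.
2P: tangent at (1, 4): λ = (3·1² + 4)/(2·4) ≡ 0/1. 1⁻¹ ≡ 1 (mod 7) since 1·1 = 1 ≡ 1, so λ ≡ 0·1 ≡ 0.
  x = λ² - 1 - 1 = 0 - 2 ≡ 5; y = λ·(1 - 5) - 4 ≡ 3. → (5, 3)
3P: (5, 3) + (1, 4). λ = (4 - 3)/(1 - 5) ≡ 1/3 mod 7. 3⁻¹ ≡ 5 (mod 7), so λ ≡ 5.
  x = λ² - 5 - 1 = 25 - 6 ≡ 5; y = λ·(5 - 5) - 3 ≡ 4. → (5, 4)
4P: (5, 4) + (1, 4). λ = (4 - 4)/(1 - 5) ≡ 0/3 mod 7. 3⁻¹ ≡ 5 (mod 7), so λ ≡ 0.
  x = λ² - 5 - 1 = 0 - 6 ≡ 1; y = λ·(5 - 1) - 4 ≡ 3. → (1, 3)
5P: (1, 3) + (1, 4): same x and y₁ ≡ -y₂, so the sum is O.
6P: O + (1, 4) = (1, 4) (identity).
7P: tangent at (1, 4): λ = (3·1² + 4)/(2·4) ≡ 0/1. 1⁻¹ ≡ 1 (mod 7) since 1·1 = 1 ≡ 1, so λ ≡ 0·1 ≡ 0.
  x = λ² - 1 - 1 = 0 - 2 ≡ 5; y = λ·(1 - 5) - 4 ≡ 3. → (5, 3)
8P: (5, 3) + (1, 4). λ = (4 - 3)/(1 - 5) ≡ 1/3 mod 7. 3⁻¹ ≡ 5 (mod 7) since 3·5 = 15 ≡ 1, so λ ≡ 5.
  x = λ² - 5 - 1 = 25 - 6 ≡ 5; y = λ·(5 - 5) - 3 ≡ 4. → (5, 4)
9P: (5, 4) + (1, 4). λ = (4 - 4)/(1 - 5) ≡ 0/3 mod 7. 3⁻¹ ≡ 5 (mod 7), so λ ≡ 0.
  x = λ² - 5 - 1 = 0 - 6 ≡ 1; y = λ·(5 - 1) - 4 ≡ 3. → (1, 3)
10P: (1, 3) + (1, 4): same x and y₁ ≡ -y₂, so the sum is O.

O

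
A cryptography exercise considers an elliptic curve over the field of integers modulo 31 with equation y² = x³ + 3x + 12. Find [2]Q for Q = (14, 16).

tangent at (14, 16): λ = (3·14² + 3)/(2·16) ≡ 2/1. 1⁻¹ ≡ 1 (mod 31) since 1·1 = 1 ≡ 1, so λ ≡ 2·1 ≡ 2.
  x = λ² - 14 - 14 = 4 - 28 ≡ 7; y = λ·(14 - 7) - 16 ≡ 29. → (7, 29)

(7, 29)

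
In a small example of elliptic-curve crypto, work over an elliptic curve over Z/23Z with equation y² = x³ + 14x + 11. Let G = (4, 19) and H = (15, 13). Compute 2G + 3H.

(2, 1)

First 2G:
Repeated addition: build up to 2G.
2G: tangent at (4, 19): λ = (3·4² + 14)/(2·19) ≡ 16/15. 15⁻¹ ≡ 20 (mod 23), so λ ≡ 16·20 ≡ 21.
  x = λ² - 4 - 4 = 441 - 8 ≡ 19; y = λ·(4 - 19) - 19 ≡ 11. → (19, 11)
2G = (19, 11).
Next 3H:
Repeated addition: build up to 3H.
2H: tangent at (15, 13): λ = (3·15² + 14)/(2·13) ≡ 22/3. 3⁻¹ ≡ 8 (mod 23), so λ ≡ 22·8 ≡ 15.
  x = λ² - 15 - 15 = 225 - 30 ≡ 11; y = λ·(15 - 11) - 13 ≡ 1. → (11, 1)
3H: (11, 1) + (15, 13). λ = (13 - 1)/(15 - 11) ≡ 12/4 mod 23. 4⁻¹ ≡ 6 (mod 23), so λ ≡ 3.
  x = λ² - 11 - 15 = 9 - 26 ≡ 6; y = λ·(11 - 6) - 1 ≡ 14. → (6, 14)
3H = (6, 14).
Finally 2G + 3H:
(19, 11) + (6, 14). λ = (14 - 11)/(6 - 19) ≡ 3/10 mod 23. 10⁻¹ ≡ 7 (mod 23), so λ ≡ 21.
  x = λ² - 19 - 6 = 441 - 25 ≡ 2; y = λ·(19 - 2) - 11 ≡ 1. → (2, 1)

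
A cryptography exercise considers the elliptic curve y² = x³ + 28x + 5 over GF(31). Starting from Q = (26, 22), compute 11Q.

(26, 9)

Double-and-add on 11 = (1011)₂. Start with Q = (26, 22) for the leading 1-bit.
double: tangent at (26, 22): λ = (3·26² + 28)/(2·22) ≡ 10/13. 13⁻¹ ≡ 12 (mod 31), so λ ≡ 10·12 ≡ 27.
  x = λ² - 26 - 26 = 729 - 52 ≡ 26; y = λ·(26 - 26) - 22 ≡ 9. → (26, 9)
double: tangent at (26, 9): λ = (3·26² + 28)/(2·9) ≡ 10/18. 18⁻¹ ≡ 19 (mod 31), so λ ≡ 10·19 ≡ 4.
  x = λ² - 26 - 26 = 16 - 52 ≡ 26; y = λ·(26 - 26) - 9 ≡ 22. → (26, 22)
add Q: tangent at (26, 22): λ = (3·26² + 28)/(2·22) ≡ 10/13. 13⁻¹ ≡ 12 (mod 31) since 13·12 = 156 ≡ 1, so λ ≡ 10·12 ≡ 27.
  x = λ² - 26 - 26 = 729 - 52 ≡ 26; y = λ·(26 - 26) - 22 ≡ 9. → (26, 9)
double: tangent at (26, 9): λ = (3·26² + 28)/(2·9) ≡ 10/18. 18⁻¹ ≡ 19 (mod 31) since 18·19 = 342 ≡ 1, so λ ≡ 10·19 ≡ 4.
  x = λ² - 26 - 26 = 16 - 52 ≡ 26; y = λ·(26 - 26) - 9 ≡ 22. → (26, 22)
add Q: tangent at (26, 22): λ = (3·26² + 28)/(2·22) ≡ 10/13. 13⁻¹ ≡ 12 (mod 31) since 13·12 = 156 ≡ 1, so λ ≡ 10·12 ≡ 27.
  x = λ² - 26 - 26 = 729 - 52 ≡ 26; y = λ·(26 - 26) - 22 ≡ 9. → (26, 9)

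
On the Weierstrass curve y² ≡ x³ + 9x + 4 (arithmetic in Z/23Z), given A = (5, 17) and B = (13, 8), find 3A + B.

(13, 15)

First 3A:
Repeated addition: build up to 3A.
2A: tangent at (5, 17): λ = (3·5² + 9)/(2·17) ≡ 15/11. 11⁻¹ ≡ 21 (mod 23) since 11·21 = 231 ≡ 1, so λ ≡ 15·21 ≡ 16.
  x = λ² - 5 - 5 = 256 - 10 ≡ 16; y = λ·(5 - 16) - 17 ≡ 14. → (16, 14)
3A: (16, 14) + (5, 17). λ = (17 - 14)/(5 - 16) ≡ 3/12 mod 23. 12⁻¹ ≡ 2 (mod 23), so λ ≡ 6.
  x = λ² - 16 - 5 = 36 - 21 ≡ 15; y = λ·(16 - 15) - 14 ≡ 15. → (15, 15)
3A = (15, 15).
Finally 3A + B:
(15, 15) + (13, 8). λ = (8 - 15)/(13 - 15) ≡ 16/21 mod 23. 21⁻¹ ≡ 11 (mod 23), so λ ≡ 15.
  x = λ² - 15 - 13 = 225 - 28 ≡ 13; y = λ·(15 - 13) - 15 ≡ 15. → (13, 15)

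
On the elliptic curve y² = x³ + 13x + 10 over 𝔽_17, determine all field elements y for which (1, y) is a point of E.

none

x³ + 13x + 10 = 24 ≡ 7 (mod 17).
7 is a non-residue mod 17; no y exists.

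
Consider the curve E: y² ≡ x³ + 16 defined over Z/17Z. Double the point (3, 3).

tangent at (3, 3): λ = (3·3² + 0)/(2·3) ≡ 10/6. 6⁻¹ ≡ 3 (mod 17) since 6·3 = 18 ≡ 1, so λ ≡ 10·3 ≡ 13.
  x = λ² - 3 - 3 = 169 - 6 ≡ 10; y = λ·(3 - 10) - 3 ≡ 8. → (10, 8)

(10, 8)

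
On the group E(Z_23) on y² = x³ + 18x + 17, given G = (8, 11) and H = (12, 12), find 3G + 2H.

(12, 12)

First 3G:
Repeated addition: build up to 3G.
2G: tangent at (8, 11): λ = (3·8² + 18)/(2·11) ≡ 3/22. 22⁻¹ ≡ 22 (mod 23), so λ ≡ 3·22 ≡ 20.
  x = λ² - 8 - 8 = 400 - 16 ≡ 16; y = λ·(8 - 16) - 11 ≡ 13. → (16, 13)
3G: (16, 13) + (8, 11). λ = (11 - 13)/(8 - 16) ≡ 21/15 mod 23. 15⁻¹ ≡ 20 (mod 23), so λ ≡ 6.
  x = λ² - 16 - 8 = 36 - 24 ≡ 12; y = λ·(16 - 12) - 13 ≡ 11. → (12, 11)
3G = (12, 11).
Next 2H:
Repeated addition: build up to 2H.
2H: tangent at (12, 12): λ = (3·12² + 18)/(2·12) ≡ 13/1. 1⁻¹ ≡ 1 (mod 23), so λ ≡ 13·1 ≡ 13.
  x = λ² - 12 - 12 = 169 - 24 ≡ 7; y = λ·(12 - 7) - 12 ≡ 7. → (7, 7)
2H = (7, 7).
Finally 3G + 2H:
(12, 11) + (7, 7). λ = (7 - 11)/(7 - 12) ≡ 19/18 mod 23. 18⁻¹ ≡ 9 (mod 23), so λ ≡ 10.
  x = λ² - 12 - 7 = 100 - 19 ≡ 12; y = λ·(12 - 12) - 11 ≡ 12. → (12, 12)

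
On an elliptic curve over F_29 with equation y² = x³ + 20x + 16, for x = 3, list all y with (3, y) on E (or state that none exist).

4, 25

x³ + 20x + 16 = 103 ≡ 16 (mod 29).
Square roots of 16 mod 29: 4 and 25 (since 4² = 16 ≡ 16).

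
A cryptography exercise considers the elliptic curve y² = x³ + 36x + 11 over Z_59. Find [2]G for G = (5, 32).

(25, 55)

tangent at (5, 32): λ = (3·5² + 36)/(2·32) ≡ 52/5. 5⁻¹ ≡ 12 (mod 59), so λ ≡ 52·12 ≡ 34.
  x = λ² - 5 - 5 = 1156 - 10 ≡ 25; y = λ·(5 - 25) - 32 ≡ 55. → (25, 55)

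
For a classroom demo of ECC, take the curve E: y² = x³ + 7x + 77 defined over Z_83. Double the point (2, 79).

tangent at (2, 79): λ = (3·2² + 7)/(2·79) ≡ 19/75. 75⁻¹ ≡ 31 (mod 83), so λ ≡ 19·31 ≡ 8.
  x = λ² - 2 - 2 = 64 - 4 ≡ 60; y = λ·(2 - 60) - 79 ≡ 38. → (60, 38)

(60, 38)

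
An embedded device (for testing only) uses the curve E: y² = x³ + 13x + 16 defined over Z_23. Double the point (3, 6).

(0, 4)

tangent at (3, 6): λ = (3·3² + 13)/(2·6) ≡ 17/12. 12⁻¹ ≡ 2 (mod 23), so λ ≡ 17·2 ≡ 11.
  x = λ² - 3 - 3 = 121 - 6 ≡ 0; y = λ·(3 - 0) - 6 ≡ 4. → (0, 4)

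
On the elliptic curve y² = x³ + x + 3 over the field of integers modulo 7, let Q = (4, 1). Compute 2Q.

tangent at (4, 1): λ = (3·4² + 1)/(2·1) ≡ 0/2. 2⁻¹ ≡ 4 (mod 7), so λ ≡ 0·4 ≡ 0.
  x = λ² - 4 - 4 = 0 - 8 ≡ 6; y = λ·(4 - 6) - 1 ≡ 6. → (6, 6)

(6, 6)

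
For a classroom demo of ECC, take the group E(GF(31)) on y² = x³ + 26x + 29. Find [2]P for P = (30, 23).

(18, 25)

tangent at (30, 23): λ = (3·30² + 26)/(2·23) ≡ 29/15. 15⁻¹ ≡ 29 (mod 31), so λ ≡ 29·29 ≡ 4.
  x = λ² - 30 - 30 = 16 - 60 ≡ 18; y = λ·(30 - 18) - 23 ≡ 25. → (18, 25)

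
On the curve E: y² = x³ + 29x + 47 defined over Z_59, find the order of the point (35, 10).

3

2P: tangent at (35, 10): λ = (3·35² + 29)/(2·10) ≡ 46/20. 20⁻¹ ≡ 3 (mod 59) since 20·3 = 60 ≡ 1, so λ ≡ 46·3 ≡ 20.
  x = λ² - 35 - 35 = 400 - 70 ≡ 35; y = λ·(35 - 35) - 10 ≡ 49. → (35, 49)
3P: (35, 49) + (35, 10): same x and y₁ ≡ -y₂, so the sum is O.
3P = O, so the order is 3.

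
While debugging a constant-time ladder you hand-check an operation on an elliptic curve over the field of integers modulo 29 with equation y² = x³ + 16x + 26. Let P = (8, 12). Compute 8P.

(15, 4)

Double-and-add on 8 = (1000)₂. Start with P = (8, 12) for the leading 1-bit.
double: tangent at (8, 12): λ = (3·8² + 16)/(2·12) ≡ 5/24. 24⁻¹ ≡ 23 (mod 29) since 24·23 = 552 ≡ 1, so λ ≡ 5·23 ≡ 28.
  x = λ² - 8 - 8 = 784 - 16 ≡ 14; y = λ·(8 - 14) - 12 ≡ 23. → (14, 23)
double: tangent at (14, 23): λ = (3·14² + 16)/(2·23) ≡ 24/17. 17⁻¹ ≡ 12 (mod 29) since 17·12 = 204 ≡ 1, so λ ≡ 24·12 ≡ 27.
  x = λ² - 14 - 14 = 729 - 28 ≡ 5; y = λ·(14 - 5) - 23 ≡ 17. → (5, 17)
double: tangent at (5, 17): λ = (3·5² + 16)/(2·17) ≡ 4/5. 5⁻¹ ≡ 6 (mod 29) since 5·6 = 30 ≡ 1, so λ ≡ 4·6 ≡ 24.
  x = λ² - 5 - 5 = 576 - 10 ≡ 15; y = λ·(5 - 15) - 17 ≡ 4. → (15, 4)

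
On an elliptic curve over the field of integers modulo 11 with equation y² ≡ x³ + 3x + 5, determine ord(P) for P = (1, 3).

9

2P: tangent at (1, 3): λ = (3·1² + 3)/(2·3) ≡ 6/6. 6⁻¹ ≡ 2 (mod 11), so λ ≡ 6·2 ≡ 1.
  x = λ² - 1 - 1 = 1 - 2 ≡ 10; y = λ·(1 - 10) - 3 ≡ 10. → (10, 10)
3P: (10, 10) + (1, 3). λ = (3 - 10)/(1 - 10) ≡ 4/2 mod 11. 2⁻¹ ≡ 6 (mod 11), so λ ≡ 2.
  x = λ² - 10 - 1 = 4 - 11 ≡ 4; y = λ·(10 - 4) - 10 ≡ 2. → (4, 2)
4P: (4, 2) + (1, 3). λ = (3 - 2)/(1 - 4) ≡ 1/8 mod 11. 8⁻¹ ≡ 7 (mod 11), so λ ≡ 7.
  x = λ² - 4 - 1 = 49 - 5 ≡ 0; y = λ·(4 - 0) - 2 ≡ 4. → (0, 4)
5P: (0, 4) + (1, 3). λ = (3 - 4)/(1 - 0) ≡ 10/1 mod 11. 1⁻¹ ≡ 1 (mod 11), so λ ≡ 10.
  x = λ² - 0 - 1 = 100 - 1 ≡ 0; y = λ·(0 - 0) - 4 ≡ 7. → (0, 7)
6P: (0, 7) + (1, 3). λ = (3 - 7)/(1 - 0) ≡ 7/1 mod 11. 1⁻¹ ≡ 1 (mod 11), so λ ≡ 7.
  x = λ² - 0 - 1 = 49 - 1 ≡ 4; y = λ·(0 - 4) - 7 ≡ 9. → (4, 9)
7P: (4, 9) + (1, 3). λ = (3 - 9)/(1 - 4) ≡ 5/8 mod 11. 8⁻¹ ≡ 7 (mod 11) since 8·7 = 56 ≡ 1, so λ ≡ 2.
  x = λ² - 4 - 1 = 4 - 5 ≡ 10; y = λ·(4 - 10) - 9 ≡ 1. → (10, 1)
8P: (10, 1) + (1, 3). λ = (3 - 1)/(1 - 10) ≡ 2/2 mod 11. 2⁻¹ ≡ 6 (mod 11), so λ ≡ 1.
  x = λ² - 10 - 1 = 1 - 11 ≡ 1; y = λ·(10 - 1) - 1 ≡ 8. → (1, 8)
9P: (1, 8) + (1, 3): same x and y₁ ≡ -y₂, so the sum is the point at infinity.
9P = the point at infinity, so the order is 9.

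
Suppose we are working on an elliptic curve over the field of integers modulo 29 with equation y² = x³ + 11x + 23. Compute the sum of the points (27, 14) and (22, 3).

(27, 14) + (22, 3). λ = (3 - 14)/(22 - 27) ≡ 18/24 mod 29. 24⁻¹ ≡ 23 (mod 29), so λ ≡ 8.
  x = λ² - 27 - 22 = 64 - 49 ≡ 15; y = λ·(27 - 15) - 14 ≡ 24. → (15, 24)

(15, 24)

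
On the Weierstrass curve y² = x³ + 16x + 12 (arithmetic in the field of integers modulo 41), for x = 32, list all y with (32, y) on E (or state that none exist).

x³ + 16x + 12 = 33292 ≡ 0 (mod 41).
Only y = 0 satisfies y² ≡ 0.

0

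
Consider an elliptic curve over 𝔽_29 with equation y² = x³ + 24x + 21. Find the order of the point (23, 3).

2P: tangent at (23, 3): λ = (3·23² + 24)/(2·3) ≡ 16/6. 6⁻¹ ≡ 5 (mod 29) since 6·5 = 30 ≡ 1, so λ ≡ 16·5 ≡ 22.
  x = λ² - 23 - 23 = 484 - 46 ≡ 3; y = λ·(23 - 3) - 3 ≡ 2. → (3, 2)
3P: (3, 2) + (23, 3). λ = (3 - 2)/(23 - 3) ≡ 1/20 mod 29. 20⁻¹ ≡ 16 (mod 29), so λ ≡ 16.
  x = λ² - 3 - 23 = 256 - 26 ≡ 27; y = λ·(3 - 27) - 2 ≡ 20. → (27, 20)
4P: (27, 20) + (23, 3). λ = (3 - 20)/(23 - 27) ≡ 12/25 mod 29. 25⁻¹ ≡ 7 (mod 29), so λ ≡ 26.
  x = λ² - 27 - 23 = 676 - 50 ≡ 17; y = λ·(27 - 17) - 20 ≡ 8. → (17, 8)
5P: (17, 8) + (23, 3). λ = (3 - 8)/(23 - 17) ≡ 24/6 mod 29. 6⁻¹ ≡ 5 (mod 29), so λ ≡ 4.
  x = λ² - 17 - 23 = 16 - 40 ≡ 5; y = λ·(17 - 5) - 8 ≡ 11. → (5, 11)
6P: (5, 11) + (23, 3). λ = (3 - 11)/(23 - 5) ≡ 21/18 mod 29. 18⁻¹ ≡ 21 (mod 29), so λ ≡ 6.
  x = λ² - 5 - 23 = 36 - 28 ≡ 8; y = λ·(5 - 8) - 11 ≡ 0. → (8, 0)
7P: (8, 0) + (23, 3). λ = (3 - 0)/(23 - 8) ≡ 3/15 mod 29. 15⁻¹ ≡ 2 (mod 29) since 15·2 = 30 ≡ 1, so λ ≡ 6.
  x = λ² - 8 - 23 = 36 - 31 ≡ 5; y = λ·(8 - 5) - 0 ≡ 18. → (5, 18)
8P: (5, 18) + (23, 3). λ = (3 - 18)/(23 - 5) ≡ 14/18 mod 29. 18⁻¹ ≡ 21 (mod 29) since 18·21 = 378 ≡ 1, so λ ≡ 4.
  x = λ² - 5 - 23 = 16 - 28 ≡ 17; y = λ·(5 - 17) - 18 ≡ 21. → (17, 21)
9P: (17, 21) + (23, 3). λ = (3 - 21)/(23 - 17) ≡ 11/6 mod 29. 6⁻¹ ≡ 5 (mod 29), so λ ≡ 26.
  x = λ² - 17 - 23 = 676 - 40 ≡ 27; y = λ·(17 - 27) - 21 ≡ 9. → (27, 9)
10P: (27, 9) + (23, 3). λ = (3 - 9)/(23 - 27) ≡ 23/25 mod 29. 25⁻¹ ≡ 7 (mod 29) since 25·7 = 175 ≡ 1, so λ ≡ 16.
  x = λ² - 27 - 23 = 256 - 50 ≡ 3; y = λ·(27 - 3) - 9 ≡ 27. → (3, 27)
11P: (3, 27) + (23, 3). λ = (3 - 27)/(23 - 3) ≡ 5/20 mod 29. 20⁻¹ ≡ 16 (mod 29), so λ ≡ 22.
  x = λ² - 3 - 23 = 484 - 26 ≡ 23; y = λ·(3 - 23) - 27 ≡ 26. → (23, 26)
12P: (23, 26) + (23, 3): same x and y₁ ≡ -y₂, so the sum is the point at infinity.
12P = the point at infinity, so the order is 12.

12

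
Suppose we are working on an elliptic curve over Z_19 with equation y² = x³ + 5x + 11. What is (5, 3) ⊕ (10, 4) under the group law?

(5, 3) + (10, 4). λ = (4 - 3)/(10 - 5) ≡ 1/5 mod 19. 5⁻¹ ≡ 4 (mod 19), so λ ≡ 4.
  x = λ² - 5 - 10 = 16 - 15 ≡ 1; y = λ·(5 - 1) - 3 ≡ 13. → (1, 13)

(1, 13)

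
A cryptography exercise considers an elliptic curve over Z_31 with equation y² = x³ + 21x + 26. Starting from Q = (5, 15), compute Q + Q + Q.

Repeated addition: build up to 3Q.
2Q: tangent at (5, 15): λ = (3·5² + 21)/(2·15) ≡ 3/30. 30⁻¹ ≡ 30 (mod 31), so λ ≡ 3·30 ≡ 28.
  x = λ² - 5 - 5 = 784 - 10 ≡ 30; y = λ·(5 - 30) - 15 ≡ 29. → (30, 29)
3Q: (30, 29) + (5, 15). λ = (15 - 29)/(5 - 30) ≡ 17/6 mod 31. 6⁻¹ ≡ 26 (mod 31) since 6·26 = 156 ≡ 1, so λ ≡ 8.
  x = λ² - 30 - 5 = 64 - 35 ≡ 29; y = λ·(30 - 29) - 29 ≡ 10. → (29, 10)

(29, 10)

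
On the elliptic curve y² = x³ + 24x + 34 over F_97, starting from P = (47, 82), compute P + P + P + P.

Double-and-add on 4 = (100)₂. Start with P = (47, 82) for the leading 1-bit.
double: tangent at (47, 82): λ = (3·47² + 24)/(2·82) ≡ 55/67. 67⁻¹ ≡ 42 (mod 97) since 67·42 = 2814 ≡ 1, so λ ≡ 55·42 ≡ 79.
  x = λ² - 47 - 47 = 6241 - 94 ≡ 36; y = λ·(47 - 36) - 82 ≡ 11. → (36, 11)
double: tangent at (36, 11): λ = (3·36² + 24)/(2·11) ≡ 32/22. 22⁻¹ ≡ 75 (mod 97), so λ ≡ 32·75 ≡ 72.
  x = λ² - 36 - 36 = 5184 - 72 ≡ 68; y = λ·(36 - 68) - 11 ≡ 13. → (68, 13)

(68, 13)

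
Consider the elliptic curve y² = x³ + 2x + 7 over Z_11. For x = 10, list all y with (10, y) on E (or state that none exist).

2, 9

x³ + 2x + 7 = 1027 ≡ 4 (mod 11).
Square roots of 4 mod 11: 2 and 9 (since 2² = 4 ≡ 4).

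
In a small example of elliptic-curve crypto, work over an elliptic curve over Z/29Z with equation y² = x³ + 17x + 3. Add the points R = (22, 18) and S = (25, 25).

(22, 18) + (25, 25). λ = (25 - 18)/(25 - 22) ≡ 7/3 mod 29. 3⁻¹ ≡ 10 (mod 29), so λ ≡ 12.
  x = λ² - 22 - 25 = 144 - 47 ≡ 10; y = λ·(22 - 10) - 18 ≡ 10. → (10, 10)

(10, 10)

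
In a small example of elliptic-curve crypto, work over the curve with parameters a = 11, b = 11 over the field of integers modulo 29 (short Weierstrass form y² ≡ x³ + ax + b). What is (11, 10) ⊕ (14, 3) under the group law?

(11, 10) + (14, 3). λ = (3 - 10)/(14 - 11) ≡ 22/3 mod 29. 3⁻¹ ≡ 10 (mod 29) since 3·10 = 30 ≡ 1, so λ ≡ 17.
  x = λ² - 11 - 14 = 289 - 25 ≡ 3; y = λ·(11 - 3) - 10 ≡ 10. → (3, 10)

(3, 10)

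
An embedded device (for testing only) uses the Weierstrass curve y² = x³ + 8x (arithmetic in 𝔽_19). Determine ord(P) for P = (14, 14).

10

2P: tangent at (14, 14): λ = (3·14² + 8)/(2·14) ≡ 7/9. 9⁻¹ ≡ 17 (mod 19), so λ ≡ 7·17 ≡ 5.
  x = λ² - 14 - 14 = 25 - 28 ≡ 16; y = λ·(14 - 16) - 14 ≡ 14. → (16, 14)
3P: (16, 14) + (14, 14). λ = (14 - 14)/(14 - 16) ≡ 0/17 mod 19. 17⁻¹ ≡ 9 (mod 19), so λ ≡ 0.
  x = λ² - 16 - 14 = 0 - 30 ≡ 8; y = λ·(16 - 8) - 14 ≡ 5. → (8, 5)
4P: (8, 5) + (14, 14). λ = (14 - 5)/(14 - 8) ≡ 9/6 mod 19. 6⁻¹ ≡ 16 (mod 19) since 6·16 = 96 ≡ 1, so λ ≡ 11.
  x = λ² - 8 - 14 = 121 - 22 ≡ 4; y = λ·(8 - 4) - 5 ≡ 1. → (4, 1)
5P: (4, 1) + (14, 14). λ = (14 - 1)/(14 - 4) ≡ 13/10 mod 19. 10⁻¹ ≡ 2 (mod 19), so λ ≡ 7.
  x = λ² - 4 - 14 = 49 - 18 ≡ 12; y = λ·(4 - 12) - 1 ≡ 0. → (12, 0)
6P: (12, 0) + (14, 14). λ = (14 - 0)/(14 - 12) ≡ 14/2 mod 19. 2⁻¹ ≡ 10 (mod 19), so λ ≡ 7.
  x = λ² - 12 - 14 = 49 - 26 ≡ 4; y = λ·(12 - 4) - 0 ≡ 18. → (4, 18)
7P: (4, 18) + (14, 14). λ = (14 - 18)/(14 - 4) ≡ 15/10 mod 19. 10⁻¹ ≡ 2 (mod 19), so λ ≡ 11.
  x = λ² - 4 - 14 = 121 - 18 ≡ 8; y = λ·(4 - 8) - 18 ≡ 14. → (8, 14)
8P: (8, 14) + (14, 14). λ = (14 - 14)/(14 - 8) ≡ 0/6 mod 19. 6⁻¹ ≡ 16 (mod 19), so λ ≡ 0.
  x = λ² - 8 - 14 = 0 - 22 ≡ 16; y = λ·(8 - 16) - 14 ≡ 5. → (16, 5)
9P: (16, 5) + (14, 14). λ = (14 - 5)/(14 - 16) ≡ 9/17 mod 19. 17⁻¹ ≡ 9 (mod 19), so λ ≡ 5.
  x = λ² - 16 - 14 = 25 - 30 ≡ 14; y = λ·(16 - 14) - 5 ≡ 5. → (14, 5)
10P: (14, 5) + (14, 14): same x and y₁ ≡ -y₂, so the sum is 𝒪.
10P = 𝒪, so the order is 10.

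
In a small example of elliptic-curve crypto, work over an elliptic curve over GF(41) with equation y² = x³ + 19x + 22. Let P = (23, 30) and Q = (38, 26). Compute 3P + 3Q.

First 3P:
Repeated addition: build up to 3P.
2P: tangent at (23, 30): λ = (3·23² + 19)/(2·30) ≡ 7/19. 19⁻¹ ≡ 13 (mod 41), so λ ≡ 7·13 ≡ 9.
  x = λ² - 23 - 23 = 81 - 46 ≡ 35; y = λ·(23 - 35) - 30 ≡ 26. → (35, 26)
3P: (35, 26) + (23, 30). λ = (30 - 26)/(23 - 35) ≡ 4/29 mod 41. 29⁻¹ ≡ 17 (mod 41) since 29·17 = 493 ≡ 1, so λ ≡ 27.
  x = λ² - 35 - 23 = 729 - 58 ≡ 15; y = λ·(35 - 15) - 26 ≡ 22. → (15, 22)
3P = (15, 22).
Next 3Q:
Repeated addition: build up to 3Q.
2Q: tangent at (38, 26): λ = (3·38² + 19)/(2·26) ≡ 5/11. 11⁻¹ ≡ 15 (mod 41) since 11·15 = 165 ≡ 1, so λ ≡ 5·15 ≡ 34.
  x = λ² - 38 - 38 = 1156 - 76 ≡ 14; y = λ·(38 - 14) - 26 ≡ 11. → (14, 11)
3Q: (14, 11) + (38, 26). λ = (26 - 11)/(38 - 14) ≡ 15/24 mod 41. 24⁻¹ ≡ 12 (mod 41), so λ ≡ 16.
  x = λ² - 14 - 38 = 256 - 52 ≡ 40; y = λ·(14 - 40) - 11 ≡ 24. → (40, 24)
3Q = (40, 24).
Finally 3P + 3Q:
(15, 22) + (40, 24). λ = (24 - 22)/(40 - 15) ≡ 2/25 mod 41. 25⁻¹ ≡ 23 (mod 41), so λ ≡ 5.
  x = λ² - 15 - 40 = 25 - 55 ≡ 11; y = λ·(15 - 11) - 22 ≡ 39. → (11, 39)

(11, 39)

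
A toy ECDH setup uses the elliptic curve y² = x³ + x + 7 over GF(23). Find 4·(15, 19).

(13, 3)

Write Q = (15, 19).
Double-and-add on 4 = (100)₂. Start with Q = (15, 19) for the leading 1-bit.
double: tangent at (15, 19): λ = (3·15² + 1)/(2·19) ≡ 9/15. 15⁻¹ ≡ 20 (mod 23) since 15·20 = 300 ≡ 1, so λ ≡ 9·20 ≡ 19.
  x = λ² - 15 - 15 = 361 - 30 ≡ 9; y = λ·(15 - 9) - 19 ≡ 3. → (9, 3)
double: tangent at (9, 3): λ = (3·9² + 1)/(2·3) ≡ 14/6. 6⁻¹ ≡ 4 (mod 23) since 6·4 = 24 ≡ 1, so λ ≡ 14·4 ≡ 10.
  x = λ² - 9 - 9 = 100 - 18 ≡ 13; y = λ·(9 - 13) - 3 ≡ 3. → (13, 3)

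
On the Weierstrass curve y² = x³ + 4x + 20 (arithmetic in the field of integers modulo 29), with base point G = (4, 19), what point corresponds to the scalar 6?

Double-and-add on 6 = (110)₂. Start with G = (4, 19) for the leading 1-bit.
double: tangent at (4, 19): λ = (3·4² + 4)/(2·19) ≡ 23/9. 9⁻¹ ≡ 13 (mod 29), so λ ≡ 23·13 ≡ 9.
  x = λ² - 4 - 4 = 81 - 8 ≡ 15; y = λ·(4 - 15) - 19 ≡ 27. → (15, 27)
add G: (15, 27) + (4, 19). λ = (19 - 27)/(4 - 15) ≡ 21/18 mod 29. 18⁻¹ ≡ 21 (mod 29), so λ ≡ 6.
  x = λ² - 15 - 4 = 36 - 19 ≡ 17; y = λ·(15 - 17) - 27 ≡ 19. → (17, 19)
double: tangent at (17, 19): λ = (3·17² + 4)/(2·19) ≡ 1/9. 9⁻¹ ≡ 13 (mod 29), so λ ≡ 1·13 ≡ 13.
  x = λ² - 17 - 17 = 169 - 34 ≡ 19; y = λ·(17 - 19) - 19 ≡ 13. → (19, 13)

(19, 13)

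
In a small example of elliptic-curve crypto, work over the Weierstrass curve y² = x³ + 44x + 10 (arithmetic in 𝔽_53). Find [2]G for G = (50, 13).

(30, 9)

tangent at (50, 13): λ = (3·50² + 44)/(2·13) ≡ 18/26. 26⁻¹ ≡ 51 (mod 53), so λ ≡ 18·51 ≡ 17.
  x = λ² - 50 - 50 = 289 - 100 ≡ 30; y = λ·(50 - 30) - 13 ≡ 9. → (30, 9)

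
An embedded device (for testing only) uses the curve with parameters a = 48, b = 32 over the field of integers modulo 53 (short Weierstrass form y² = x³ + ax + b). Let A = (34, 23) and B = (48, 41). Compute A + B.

(34, 23) + (48, 41). λ = (41 - 23)/(48 - 34) ≡ 18/14 mod 53. 14⁻¹ ≡ 19 (mod 53), so λ ≡ 24.
  x = λ² - 34 - 48 = 576 - 82 ≡ 17; y = λ·(34 - 17) - 23 ≡ 14. → (17, 14)

(17, 14)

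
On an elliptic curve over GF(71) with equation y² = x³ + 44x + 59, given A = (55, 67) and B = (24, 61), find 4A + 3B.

(38, 67)

First 4A:
Repeated addition: build up to 4A.
2A: tangent at (55, 67): λ = (3·55² + 44)/(2·67) ≡ 31/63. 63⁻¹ ≡ 62 (mod 71) since 63·62 = 3906 ≡ 1, so λ ≡ 31·62 ≡ 5.
  x = λ² - 55 - 55 = 25 - 110 ≡ 57; y = λ·(55 - 57) - 67 ≡ 65. → (57, 65)
3A: (57, 65) + (55, 67). λ = (67 - 65)/(55 - 57) ≡ 2/69 mod 71. 69⁻¹ ≡ 35 (mod 71) since 69·35 = 2415 ≡ 1, so λ ≡ 70.
  x = λ² - 57 - 55 = 4900 - 112 ≡ 31; y = λ·(57 - 31) - 65 ≡ 51. → (31, 51)
4A: (31, 51) + (55, 67). λ = (67 - 51)/(55 - 31) ≡ 16/24 mod 71. 24⁻¹ ≡ 3 (mod 71), so λ ≡ 48.
  x = λ² - 31 - 55 = 2304 - 86 ≡ 17; y = λ·(31 - 17) - 51 ≡ 53. → (17, 53)
4A = (17, 53).
Next 3B:
Repeated addition: build up to 3B.
2B: tangent at (24, 61): λ = (3·24² + 44)/(2·61) ≡ 68/51. 51⁻¹ ≡ 39 (mod 71), so λ ≡ 68·39 ≡ 25.
  x = λ² - 24 - 24 = 625 - 48 ≡ 9; y = λ·(24 - 9) - 61 ≡ 30. → (9, 30)
3B: (9, 30) + (24, 61). λ = (61 - 30)/(24 - 9) ≡ 31/15 mod 71. 15⁻¹ ≡ 19 (mod 71), so λ ≡ 21.
  x = λ² - 9 - 24 = 441 - 33 ≡ 53; y = λ·(9 - 53) - 30 ≡ 40. → (53, 40)
3B = (53, 40).
Finally 4A + 3B:
(17, 53) + (53, 40). λ = (40 - 53)/(53 - 17) ≡ 58/36 mod 71. 36⁻¹ ≡ 2 (mod 71) since 36·2 = 72 ≡ 1, so λ ≡ 45.
  x = λ² - 17 - 53 = 2025 - 70 ≡ 38; y = λ·(17 - 38) - 53 ≡ 67. → (38, 67)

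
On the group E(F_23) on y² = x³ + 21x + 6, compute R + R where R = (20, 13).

tangent at (20, 13): λ = (3·20² + 21)/(2·13) ≡ 2/3. 3⁻¹ ≡ 8 (mod 23) since 3·8 = 24 ≡ 1, so λ ≡ 2·8 ≡ 16.
  x = λ² - 20 - 20 = 256 - 40 ≡ 9; y = λ·(20 - 9) - 13 ≡ 2. → (9, 2)

(9, 2)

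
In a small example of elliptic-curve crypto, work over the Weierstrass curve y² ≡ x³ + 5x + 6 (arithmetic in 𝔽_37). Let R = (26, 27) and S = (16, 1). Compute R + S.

(21, 23)

(26, 27) + (16, 1). λ = (1 - 27)/(16 - 26) ≡ 11/27 mod 37. 27⁻¹ ≡ 11 (mod 37), so λ ≡ 10.
  x = λ² - 26 - 16 = 100 - 42 ≡ 21; y = λ·(26 - 21) - 27 ≡ 23. → (21, 23)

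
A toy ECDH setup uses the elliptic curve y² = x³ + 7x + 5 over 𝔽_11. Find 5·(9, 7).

Write G = (9, 7).
Repeated addition: build up to 5G.
2G: tangent at (9, 7): λ = (3·9² + 7)/(2·7) ≡ 8/3. 3⁻¹ ≡ 4 (mod 11), so λ ≡ 8·4 ≡ 10.
  x = λ² - 9 - 9 = 100 - 18 ≡ 5; y = λ·(9 - 5) - 7 ≡ 0. → (5, 0)
3G: (5, 0) + (9, 7). λ = (7 - 0)/(9 - 5) ≡ 7/4 mod 11. 4⁻¹ ≡ 3 (mod 11) since 4·3 = 12 ≡ 1, so λ ≡ 10.
  x = λ² - 5 - 9 = 100 - 14 ≡ 9; y = λ·(5 - 9) - 0 ≡ 4. → (9, 4)
4G: (9, 4) + (9, 7): same x and y₁ ≡ -y₂, so the sum is the point at infinity.
5G: the point at infinity + (9, 7) = (9, 7) (identity).

(9, 7)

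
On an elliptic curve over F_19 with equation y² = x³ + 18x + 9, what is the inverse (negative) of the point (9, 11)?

(9, 8)

-(9, 11) = (9, -11 mod 19) = (9, 8).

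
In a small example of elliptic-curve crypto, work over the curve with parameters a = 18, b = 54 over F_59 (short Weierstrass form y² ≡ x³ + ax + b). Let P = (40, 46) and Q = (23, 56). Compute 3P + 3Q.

(47, 36)

First 3P:
Repeated addition: build up to 3P.
2P: tangent at (40, 46): λ = (3·40² + 18)/(2·46) ≡ 39/33. 33⁻¹ ≡ 34 (mod 59), so λ ≡ 39·34 ≡ 28.
  x = λ² - 40 - 40 = 784 - 80 ≡ 55; y = λ·(40 - 55) - 46 ≡ 6. → (55, 6)
3P: (55, 6) + (40, 46). λ = (46 - 6)/(40 - 55) ≡ 40/44 mod 59. 44⁻¹ ≡ 55 (mod 59), so λ ≡ 17.
  x = λ² - 55 - 40 = 289 - 95 ≡ 17; y = λ·(55 - 17) - 6 ≡ 50. → (17, 50)
3P = (17, 50).
Next 3Q:
Repeated addition: build up to 3Q.
2Q: tangent at (23, 56): λ = (3·23² + 18)/(2·56) ≡ 12/53. 53⁻¹ ≡ 49 (mod 59), so λ ≡ 12·49 ≡ 57.
  x = λ² - 23 - 23 = 3249 - 46 ≡ 17; y = λ·(23 - 17) - 56 ≡ 50. → (17, 50)
3Q: (17, 50) + (23, 56). λ = (56 - 50)/(23 - 17) ≡ 6/6 mod 59. 6⁻¹ ≡ 10 (mod 59), so λ ≡ 1.
  x = λ² - 17 - 23 = 1 - 40 ≡ 20; y = λ·(17 - 20) - 50 ≡ 6. → (20, 6)
3Q = (20, 6).
Finally 3P + 3Q:
(17, 50) + (20, 6). λ = (6 - 50)/(20 - 17) ≡ 15/3 mod 59. 3⁻¹ ≡ 20 (mod 59), so λ ≡ 5.
  x = λ² - 17 - 20 = 25 - 37 ≡ 47; y = λ·(17 - 47) - 50 ≡ 36. → (47, 36)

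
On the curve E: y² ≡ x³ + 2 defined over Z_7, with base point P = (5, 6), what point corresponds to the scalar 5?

Double-and-add on 5 = (101)₂. Start with P = (5, 6) for the leading 1-bit.
double: tangent at (5, 6): λ = (3·5² + 0)/(2·6) ≡ 5/5. 5⁻¹ ≡ 3 (mod 7), so λ ≡ 5·3 ≡ 1.
  x = λ² - 5 - 5 = 1 - 10 ≡ 5; y = λ·(5 - 5) - 6 ≡ 1. → (5, 1)
double: tangent at (5, 1): λ = (3·5² + 0)/(2·1) ≡ 5/2. 2⁻¹ ≡ 4 (mod 7), so λ ≡ 5·4 ≡ 6.
  x = λ² - 5 - 5 = 36 - 10 ≡ 5; y = λ·(5 - 5) - 1 ≡ 6. → (5, 6)
add P: tangent at (5, 6): λ = (3·5² + 0)/(2·6) ≡ 5/5. 5⁻¹ ≡ 3 (mod 7) since 5·3 = 15 ≡ 1, so λ ≡ 5·3 ≡ 1.
  x = λ² - 5 - 5 = 1 - 10 ≡ 5; y = λ·(5 - 5) - 6 ≡ 1. → (5, 1)

(5, 1)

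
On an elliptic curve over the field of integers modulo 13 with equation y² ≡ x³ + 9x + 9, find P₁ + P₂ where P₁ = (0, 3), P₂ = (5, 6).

(0, 3) + (5, 6). λ = (6 - 3)/(5 - 0) ≡ 3/5 mod 13. 5⁻¹ ≡ 8 (mod 13) since 5·8 = 40 ≡ 1, so λ ≡ 11.
  x = λ² - 0 - 5 = 121 - 5 ≡ 12; y = λ·(0 - 12) - 3 ≡ 8. → (12, 8)

(12, 8)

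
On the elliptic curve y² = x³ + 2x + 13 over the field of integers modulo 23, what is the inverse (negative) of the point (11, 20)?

-(11, 20) = (11, -20 mod 23) = (11, 3).

(11, 3)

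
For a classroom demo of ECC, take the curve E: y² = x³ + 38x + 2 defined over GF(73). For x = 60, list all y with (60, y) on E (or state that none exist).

x³ + 38x + 2 = 218282 ≡ 12 (mod 73).
Square roots of 12 mod 73: 31 and 42 (since 31² = 961 ≡ 12).

31, 42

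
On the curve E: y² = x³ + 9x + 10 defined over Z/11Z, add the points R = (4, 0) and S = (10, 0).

(4, 0) + (10, 0). λ = (0 - 0)/(10 - 4) ≡ 0/6 mod 11. 6⁻¹ ≡ 2 (mod 11), so λ ≡ 0.
  x = λ² - 4 - 10 = 0 - 14 ≡ 8; y = λ·(4 - 8) - 0 ≡ 0. → (8, 0)

(8, 0)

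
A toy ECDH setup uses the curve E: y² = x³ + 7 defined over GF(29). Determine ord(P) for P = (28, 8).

10

2P: tangent at (28, 8): λ = (3·28² + 0)/(2·8) ≡ 3/16. 16⁻¹ ≡ 20 (mod 29) since 16·20 = 320 ≡ 1, so λ ≡ 3·20 ≡ 2.
  x = λ² - 28 - 28 = 4 - 56 ≡ 6; y = λ·(28 - 6) - 8 ≡ 7. → (6, 7)
3P: (6, 7) + (28, 8). λ = (8 - 7)/(28 - 6) ≡ 1/22 mod 29. 22⁻¹ ≡ 4 (mod 29), so λ ≡ 4.
  x = λ² - 6 - 28 = 16 - 34 ≡ 11; y = λ·(6 - 11) - 7 ≡ 2. → (11, 2)
4P: (11, 2) + (28, 8). λ = (8 - 2)/(28 - 11) ≡ 6/17 mod 29. 17⁻¹ ≡ 12 (mod 29), so λ ≡ 14.
  x = λ² - 11 - 28 = 196 - 39 ≡ 12; y = λ·(11 - 12) - 2 ≡ 13. → (12, 13)
5P: (12, 13) + (28, 8). λ = (8 - 13)/(28 - 12) ≡ 24/16 mod 29. 16⁻¹ ≡ 20 (mod 29) since 16·20 = 320 ≡ 1, so λ ≡ 16.
  x = λ² - 12 - 28 = 256 - 40 ≡ 13; y = λ·(12 - 13) - 13 ≡ 0. → (13, 0)
6P: (13, 0) + (28, 8). λ = (8 - 0)/(28 - 13) ≡ 8/15 mod 29. 15⁻¹ ≡ 2 (mod 29), so λ ≡ 16.
  x = λ² - 13 - 28 = 256 - 41 ≡ 12; y = λ·(13 - 12) - 0 ≡ 16. → (12, 16)
7P: (12, 16) + (28, 8). λ = (8 - 16)/(28 - 12) ≡ 21/16 mod 29. 16⁻¹ ≡ 20 (mod 29) since 16·20 = 320 ≡ 1, so λ ≡ 14.
  x = λ² - 12 - 28 = 196 - 40 ≡ 11; y = λ·(12 - 11) - 16 ≡ 27. → (11, 27)
8P: (11, 27) + (28, 8). λ = (8 - 27)/(28 - 11) ≡ 10/17 mod 29. 17⁻¹ ≡ 12 (mod 29), so λ ≡ 4.
  x = λ² - 11 - 28 = 16 - 39 ≡ 6; y = λ·(11 - 6) - 27 ≡ 22. → (6, 22)
9P: (6, 22) + (28, 8). λ = (8 - 22)/(28 - 6) ≡ 15/22 mod 29. 22⁻¹ ≡ 4 (mod 29) since 22·4 = 88 ≡ 1, so λ ≡ 2.
  x = λ² - 6 - 28 = 4 - 34 ≡ 28; y = λ·(6 - 28) - 22 ≡ 21. → (28, 21)
10P: (28, 21) + (28, 8): same x and y₁ ≡ -y₂, so the sum is ∞.
10P = ∞, so the order is 10.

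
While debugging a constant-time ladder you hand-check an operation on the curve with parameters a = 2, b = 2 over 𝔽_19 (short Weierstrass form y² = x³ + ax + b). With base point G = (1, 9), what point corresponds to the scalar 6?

(14, 0)

Repeated addition: build up to 6G.
2G: tangent at (1, 9): λ = (3·1² + 2)/(2·9) ≡ 5/18. 18⁻¹ ≡ 18 (mod 19), so λ ≡ 5·18 ≡ 14.
  x = λ² - 1 - 1 = 196 - 2 ≡ 4; y = λ·(1 - 4) - 9 ≡ 6. → (4, 6)
3G: (4, 6) + (1, 9). λ = (9 - 6)/(1 - 4) ≡ 3/16 mod 19. 16⁻¹ ≡ 6 (mod 19), so λ ≡ 18.
  x = λ² - 4 - 1 = 324 - 5 ≡ 15; y = λ·(4 - 15) - 6 ≡ 5. → (15, 5)
4G: (15, 5) + (1, 9). λ = (9 - 5)/(1 - 15) ≡ 4/5 mod 19. 5⁻¹ ≡ 4 (mod 19) since 5·4 = 20 ≡ 1, so λ ≡ 16.
  x = λ² - 15 - 1 = 256 - 16 ≡ 12; y = λ·(15 - 12) - 5 ≡ 5. → (12, 5)
5G: (12, 5) + (1, 9). λ = (9 - 5)/(1 - 12) ≡ 4/8 mod 19. 8⁻¹ ≡ 12 (mod 19) since 8·12 = 96 ≡ 1, so λ ≡ 10.
  x = λ² - 12 - 1 = 100 - 13 ≡ 11; y = λ·(12 - 11) - 5 ≡ 5. → (11, 5)
6G: (11, 5) + (1, 9). λ = (9 - 5)/(1 - 11) ≡ 4/9 mod 19. 9⁻¹ ≡ 17 (mod 19) since 9·17 = 153 ≡ 1, so λ ≡ 11.
  x = λ² - 11 - 1 = 121 - 12 ≡ 14; y = λ·(11 - 14) - 5 ≡ 0. → (14, 0)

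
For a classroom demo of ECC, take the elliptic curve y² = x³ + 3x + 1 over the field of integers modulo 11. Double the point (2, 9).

tangent at (2, 9): λ = (3·2² + 3)/(2·9) ≡ 4/7. 7⁻¹ ≡ 8 (mod 11) since 7·8 = 56 ≡ 1, so λ ≡ 4·8 ≡ 10.
  x = λ² - 2 - 2 = 100 - 4 ≡ 8; y = λ·(2 - 8) - 9 ≡ 8. → (8, 8)

(8, 8)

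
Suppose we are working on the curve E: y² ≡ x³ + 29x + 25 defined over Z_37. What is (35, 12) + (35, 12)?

tangent at (35, 12): λ = (3·35² + 29)/(2·12) ≡ 4/24. 24⁻¹ ≡ 17 (mod 37), so λ ≡ 4·17 ≡ 31.
  x = λ² - 35 - 35 = 961 - 70 ≡ 3; y = λ·(35 - 3) - 12 ≡ 18. → (3, 18)

(3, 18)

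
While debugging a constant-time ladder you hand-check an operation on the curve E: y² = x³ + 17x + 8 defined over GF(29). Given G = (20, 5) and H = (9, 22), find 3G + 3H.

First 3G:
Repeated addition: build up to 3G.
2G: tangent at (20, 5): λ = (3·20² + 17)/(2·5) ≡ 28/10. 10⁻¹ ≡ 3 (mod 29), so λ ≡ 28·3 ≡ 26.
  x = λ² - 20 - 20 = 676 - 40 ≡ 27; y = λ·(20 - 27) - 5 ≡ 16. → (27, 16)
3G: (27, 16) + (20, 5). λ = (5 - 16)/(20 - 27) ≡ 18/22 mod 29. 22⁻¹ ≡ 4 (mod 29), so λ ≡ 14.
  x = λ² - 27 - 20 = 196 - 47 ≡ 4; y = λ·(27 - 4) - 16 ≡ 16. → (4, 16)
3G = (4, 16).
Next 3H:
Repeated addition: build up to 3H.
2H: tangent at (9, 22): λ = (3·9² + 17)/(2·22) ≡ 28/15. 15⁻¹ ≡ 2 (mod 29), so λ ≡ 28·2 ≡ 27.
  x = λ² - 9 - 9 = 729 - 18 ≡ 15; y = λ·(9 - 15) - 22 ≡ 19. → (15, 19)
3H: (15, 19) + (9, 22). λ = (22 - 19)/(9 - 15) ≡ 3/23 mod 29. 23⁻¹ ≡ 24 (mod 29), so λ ≡ 14.
  x = λ² - 15 - 9 = 196 - 24 ≡ 27; y = λ·(15 - 27) - 19 ≡ 16. → (27, 16)
3H = (27, 16).
Finally 3G + 3H:
(4, 16) + (27, 16). λ = (16 - 16)/(27 - 4) ≡ 0/23 mod 29. 23⁻¹ ≡ 24 (mod 29), so λ ≡ 0.
  x = λ² - 4 - 27 = 0 - 31 ≡ 27; y = λ·(4 - 27) - 16 ≡ 13. → (27, 13)

(27, 13)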